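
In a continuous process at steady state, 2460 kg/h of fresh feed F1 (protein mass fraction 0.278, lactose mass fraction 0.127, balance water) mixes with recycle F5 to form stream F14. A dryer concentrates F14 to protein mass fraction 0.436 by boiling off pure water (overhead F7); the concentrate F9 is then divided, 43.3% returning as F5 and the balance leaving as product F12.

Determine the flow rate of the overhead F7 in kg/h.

891.5 kg/h

Overall protein balance (none leaves overhead): protein in fresh feed = protein in product, i.e. 2460×0.278 = (1−0.433)·F9·0.436.
F9 = 683.88/(0.436×0.567) = 2766.4 kg/h.
Recycle F5 = 0.433×2766.4 = 1197.8 kg/h.
Combined feed F14 = 2460 + 1197.8 = 3657.8 kg/h.
Overhead F7 = F14 − F9 = 3657.8 − 2766.4 = 891.47 kg/h.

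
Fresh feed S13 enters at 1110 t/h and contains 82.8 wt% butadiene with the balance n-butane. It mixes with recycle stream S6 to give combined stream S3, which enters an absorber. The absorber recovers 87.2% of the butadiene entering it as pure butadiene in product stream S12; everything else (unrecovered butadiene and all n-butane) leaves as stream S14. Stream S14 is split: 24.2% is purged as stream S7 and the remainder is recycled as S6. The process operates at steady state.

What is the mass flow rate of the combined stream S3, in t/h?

n-butane enters only via S13 and leaves only via the purge: 1110×0.172 = 0.242×(n-butane in S14), and the absorber passes all n-butane, so n-butane in S3 = n-butane in S14 = 788.93 t/h.
butadiene in S3: m_A = 1110×0.828 + (1−0.242)·(1−0.872)·m_A, so m_A = 919.08/0.9030 = 1017.8 t/h.
S3 = 1017.8 + 788.93 = 1806.8 t/h.

1807 t/h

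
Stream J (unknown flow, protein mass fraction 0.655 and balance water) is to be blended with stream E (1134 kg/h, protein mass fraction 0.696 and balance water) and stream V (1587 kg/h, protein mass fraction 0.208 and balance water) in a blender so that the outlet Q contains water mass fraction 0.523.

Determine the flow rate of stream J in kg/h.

1003 kg/h

Let J be the unknown flow. Total out = 2721 + J.
water balance: 1601.6 + 0.345·J = 0.523·(2721 + J)
(0.345 − 0.523)·J = 0.523×2721 − 1601.6 = -178.56
J = -178.56 / -0.178 = 1003.1 kg/h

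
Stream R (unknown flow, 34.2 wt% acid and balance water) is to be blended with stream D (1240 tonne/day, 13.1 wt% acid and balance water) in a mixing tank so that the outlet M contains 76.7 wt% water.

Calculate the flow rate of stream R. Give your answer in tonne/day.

1160 tonne/day

Let R be the unknown flow. Total out = 1240 + R.
water balance: 1077.6 + 0.658·R = 0.767·(1240 + R)
(0.658 − 0.767)·R = 0.767×1240 − 1077.6 = -126.48
R = -126.48 / -0.109 = 1160.4 tonne/day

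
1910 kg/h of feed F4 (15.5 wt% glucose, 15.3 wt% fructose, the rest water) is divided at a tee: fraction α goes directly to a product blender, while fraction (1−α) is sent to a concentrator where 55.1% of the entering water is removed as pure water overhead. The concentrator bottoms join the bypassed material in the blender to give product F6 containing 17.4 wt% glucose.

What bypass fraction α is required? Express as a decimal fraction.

0.714

All 1910×0.155 = 296.05 kg/h of glucose reaches F6, so F6 = 296.05/0.174 = 1701.4 kg/h and vapour = 208.56 kg/h.
The evaporator receives (1−α)·1910 of feed at 0.692 water and removes 0.551 of that water:
0.551×0.692×(1−α)×1910 = 208.56
(1−α) = 208.56/728.27 = 0.2864;  α = 0.7136.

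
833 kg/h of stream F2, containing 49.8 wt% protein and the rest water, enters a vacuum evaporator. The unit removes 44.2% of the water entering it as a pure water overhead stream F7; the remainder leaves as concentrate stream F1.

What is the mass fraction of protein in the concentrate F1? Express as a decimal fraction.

protein is not removed: 833×0.498 = 414.83 kg/h of protein enters F1.
water entering = 833×0.502 = 418.17 kg/h; overhead removed = 0.442×418.17 = 184.83 kg/h.
Concentrate = 833 − 184.83 = 648.17 kg/h.
Mass fraction = 414.83/648.17 = 0.640.

0.640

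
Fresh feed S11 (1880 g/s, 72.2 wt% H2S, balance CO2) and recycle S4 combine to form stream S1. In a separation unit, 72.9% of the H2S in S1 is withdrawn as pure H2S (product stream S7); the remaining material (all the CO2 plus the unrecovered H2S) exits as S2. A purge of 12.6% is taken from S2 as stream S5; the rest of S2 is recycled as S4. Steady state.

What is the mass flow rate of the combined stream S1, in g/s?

CO2 enters only via S11 and leaves only via the purge: 1880×0.278 = 0.126×(CO2 in S2), and the separation unit passes all CO2, so CO2 in S1 = CO2 in S2 = 4147.9 g/s.
H2S in S1: m_A = 1880×0.722 + (1−0.126)·(1−0.729)·m_A, so m_A = 1357.4/0.7631 = 1778.6 g/s.
S1 = 1778.6 + 4147.9 = 5926.6 g/s.

5927 g/s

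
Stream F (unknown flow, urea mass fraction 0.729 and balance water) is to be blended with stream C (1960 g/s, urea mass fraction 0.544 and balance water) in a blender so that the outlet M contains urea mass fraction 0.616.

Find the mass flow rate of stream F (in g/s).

Let F be the unknown flow. Total out = 1960 + F.
urea balance: 1066.2 + 0.729·F = 0.616·(1960 + F)
(0.729 − 0.616)·F = 0.616×1960 − 1066.2 = 141.12
F = 141.12 / 0.113 = 1248.8 g/s

1249 g/s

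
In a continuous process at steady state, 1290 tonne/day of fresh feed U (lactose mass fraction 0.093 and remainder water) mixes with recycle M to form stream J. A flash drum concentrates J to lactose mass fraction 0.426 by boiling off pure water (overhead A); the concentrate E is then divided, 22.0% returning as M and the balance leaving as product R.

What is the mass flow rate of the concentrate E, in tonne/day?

361.1 tonne/day

Overall lactose balance (none leaves overhead): lactose in fresh feed = lactose in product, i.e. 1290×0.093 = (1−0.220)·E·0.426.
E = 119.97/(0.426×0.780) = 361.05 tonne/day.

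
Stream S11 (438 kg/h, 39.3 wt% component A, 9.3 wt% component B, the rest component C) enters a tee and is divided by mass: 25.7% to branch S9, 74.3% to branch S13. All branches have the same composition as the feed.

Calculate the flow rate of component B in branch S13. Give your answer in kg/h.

30.27 kg/h

Branch S13 total = 0.743×438 = 325.43 kg/h.
component B in S13 = 0.093×325.43 = 30.265 kg/h.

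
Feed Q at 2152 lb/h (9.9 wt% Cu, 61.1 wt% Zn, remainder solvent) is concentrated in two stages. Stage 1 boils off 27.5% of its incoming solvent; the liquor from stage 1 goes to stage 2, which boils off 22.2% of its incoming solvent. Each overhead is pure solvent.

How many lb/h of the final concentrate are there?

solvent in feed = 2152×0.290 = 624.08 lb/h.
After stage 1: solvent left = (1−0.275)×624.08 = 452.46; stream total = 1980.4 lb/h.
After stage 2: solvent left = (1−0.222)×452.46 = 352.01; final concentrate = 1879.9 lb/h.

1880 lb/h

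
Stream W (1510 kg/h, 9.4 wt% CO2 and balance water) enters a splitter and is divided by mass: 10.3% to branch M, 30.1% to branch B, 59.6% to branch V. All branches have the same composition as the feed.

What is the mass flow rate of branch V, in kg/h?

Branch V flow = 0.596×1510 = 899.96 kg/h.

900 kg/h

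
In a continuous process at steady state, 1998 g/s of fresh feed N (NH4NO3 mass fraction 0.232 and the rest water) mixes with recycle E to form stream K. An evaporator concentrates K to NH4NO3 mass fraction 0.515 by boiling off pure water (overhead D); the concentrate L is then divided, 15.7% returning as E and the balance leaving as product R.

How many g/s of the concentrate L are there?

Overall NH4NO3 balance (none leaves overhead): NH4NO3 in fresh feed = NH4NO3 in product, i.e. 1998×0.232 = (1−0.157)·L·0.515.
L = 463.54/(0.515×0.843) = 1067.7 g/s.

1068 g/s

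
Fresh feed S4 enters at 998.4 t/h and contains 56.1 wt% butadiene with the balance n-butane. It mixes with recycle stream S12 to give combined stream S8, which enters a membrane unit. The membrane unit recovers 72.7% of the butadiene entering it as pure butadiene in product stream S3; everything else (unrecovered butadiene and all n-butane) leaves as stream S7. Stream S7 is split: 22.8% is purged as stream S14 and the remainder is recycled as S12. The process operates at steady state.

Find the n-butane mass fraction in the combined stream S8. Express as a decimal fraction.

n-butane enters only via S4 and leaves only via the purge: 998.4×0.439 = 0.228×(n-butane in S7), and the membrane unit passes all n-butane, so n-butane in S8 = n-butane in S7 = 1922.4 t/h.
butadiene in S8: m_A = 998.4×0.561 + (1−0.228)·(1−0.727)·m_A, so m_A = 560.1/0.7892 = 709.67 t/h.
S8 = 709.67 + 1922.4 = 2632 t/h.
n-butane fraction in S8 = 1922.4/2632 = 0.7304.

0.7304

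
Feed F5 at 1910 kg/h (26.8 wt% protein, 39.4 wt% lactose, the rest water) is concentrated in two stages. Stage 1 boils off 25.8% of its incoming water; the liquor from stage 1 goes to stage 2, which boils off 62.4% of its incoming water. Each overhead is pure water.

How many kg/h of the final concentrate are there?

water in feed = 1910×0.338 = 645.58 kg/h.
After stage 1: water left = (1−0.258)×645.58 = 479.02; stream total = 1743.4 kg/h.
After stage 2: water left = (1−0.624)×479.02 = 180.11; final concentrate = 1444.5 kg/h.

1445 kg/h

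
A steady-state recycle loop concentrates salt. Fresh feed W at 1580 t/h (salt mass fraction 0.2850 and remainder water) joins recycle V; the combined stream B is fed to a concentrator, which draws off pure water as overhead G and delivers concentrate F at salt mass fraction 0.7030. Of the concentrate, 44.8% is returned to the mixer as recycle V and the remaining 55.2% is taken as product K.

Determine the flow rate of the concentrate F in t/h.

1160 t/h

Overall salt balance (none leaves overhead): salt in fresh feed = salt in product, i.e. 1580×0.285 = (1−0.448)·F·0.703.
F = 450.3/(0.703×0.552) = 1160.4 t/h.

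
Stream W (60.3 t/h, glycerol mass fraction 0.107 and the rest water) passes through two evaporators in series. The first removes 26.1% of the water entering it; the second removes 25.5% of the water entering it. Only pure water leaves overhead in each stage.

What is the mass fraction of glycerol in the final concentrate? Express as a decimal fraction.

0.179

water in feed = 60.3×0.893 = 53.848 t/h.
After stage 1: water left = (1−0.261)×53.848 = 39.794; stream total = 46.246 t/h.
After stage 2: water left = (1−0.255)×39.794 = 29.646; final concentrate = 36.098 t/h.
glycerol fraction = 6.4521/36.098 = 0.179.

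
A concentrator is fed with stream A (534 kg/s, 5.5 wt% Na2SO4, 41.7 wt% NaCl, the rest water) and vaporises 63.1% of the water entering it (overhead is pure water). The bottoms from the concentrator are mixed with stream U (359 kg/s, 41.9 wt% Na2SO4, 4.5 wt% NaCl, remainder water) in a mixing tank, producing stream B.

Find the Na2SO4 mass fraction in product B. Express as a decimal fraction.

Vapour removed = 0.631×0.528×534 = 177.91 kg/s; concentrate = 356.09 kg/s.
Na2SO4 reaching the mixer = 29.37 (from concentrate) + 359×0.419 = 179.79 kg/s.
Product flow = 356.09 + 359 = 715.09 kg/s; Na2SO4 fraction = 0.251.

0.251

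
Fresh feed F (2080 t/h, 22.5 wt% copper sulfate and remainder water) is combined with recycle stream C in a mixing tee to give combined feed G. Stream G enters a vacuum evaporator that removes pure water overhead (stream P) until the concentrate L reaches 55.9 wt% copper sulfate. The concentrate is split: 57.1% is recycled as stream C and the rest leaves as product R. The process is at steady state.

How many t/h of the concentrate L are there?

1952 t/h

Overall copper sulfate balance (none leaves overhead): copper sulfate in fresh feed = copper sulfate in product, i.e. 2080×0.225 = (1−0.571)·L·0.559.
L = 468/(0.559×0.429) = 1951.5 t/h.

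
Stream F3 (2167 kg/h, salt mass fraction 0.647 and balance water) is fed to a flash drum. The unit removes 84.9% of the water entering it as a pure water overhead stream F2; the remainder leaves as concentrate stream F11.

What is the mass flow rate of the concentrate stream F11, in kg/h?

1518 kg/h

water entering = 2167×0.353 = 764.95 kg/h; overhead removed = 0.849×764.95 = 649.44 kg/h.
Concentrate = 2167 − 649.44 = 1517.6 kg/h.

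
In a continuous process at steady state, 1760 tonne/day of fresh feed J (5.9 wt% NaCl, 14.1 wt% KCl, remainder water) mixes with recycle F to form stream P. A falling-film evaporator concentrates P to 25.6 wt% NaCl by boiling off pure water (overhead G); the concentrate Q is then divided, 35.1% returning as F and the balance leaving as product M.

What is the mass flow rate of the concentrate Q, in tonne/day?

Overall NaCl balance (none leaves overhead): NaCl in fresh feed = NaCl in product, i.e. 1760×0.059 = (1−0.351)·Q·0.256.
Q = 103.84/(0.256×0.649) = 625 tonne/day.

625 tonne/day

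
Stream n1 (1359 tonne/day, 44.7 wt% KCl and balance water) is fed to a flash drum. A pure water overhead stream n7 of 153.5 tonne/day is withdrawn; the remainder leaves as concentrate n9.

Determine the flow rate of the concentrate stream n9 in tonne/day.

1206 tonne/day

Concentrate = 1359 − 153.5 = 1205.5 tonne/day.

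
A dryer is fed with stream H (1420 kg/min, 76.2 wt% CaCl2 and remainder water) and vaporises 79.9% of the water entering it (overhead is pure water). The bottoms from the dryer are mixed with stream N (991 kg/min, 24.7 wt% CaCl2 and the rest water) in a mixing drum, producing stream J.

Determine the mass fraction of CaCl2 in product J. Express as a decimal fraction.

0.620

Vapour removed = 0.799×0.238×1420 = 270.03 kg/min; concentrate = 1150 kg/min.
CaCl2 reaching the mixer = 1082 (from concentrate) + 991×0.247 = 1326.8 kg/min.
Product flow = 1150 + 991 = 2141 kg/min; CaCl2 fraction = 0.620.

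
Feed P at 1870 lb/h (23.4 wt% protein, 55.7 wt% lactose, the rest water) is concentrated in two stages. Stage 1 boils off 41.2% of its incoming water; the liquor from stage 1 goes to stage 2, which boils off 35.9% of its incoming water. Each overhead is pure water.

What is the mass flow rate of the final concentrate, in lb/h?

1626 lb/h

water in feed = 1870×0.209 = 390.83 lb/h.
After stage 1: water left = (1−0.412)×390.83 = 229.81; stream total = 1709 lb/h.
After stage 2: water left = (1−0.359)×229.81 = 147.31; final concentrate = 1626.5 lb/h.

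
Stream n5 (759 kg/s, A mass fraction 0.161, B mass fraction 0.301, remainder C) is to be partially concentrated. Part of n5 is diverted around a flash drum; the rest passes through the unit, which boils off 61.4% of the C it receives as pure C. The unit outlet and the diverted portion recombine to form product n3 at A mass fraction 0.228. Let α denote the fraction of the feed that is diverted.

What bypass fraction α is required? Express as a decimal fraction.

0.110

All 759×0.161 = 122.2 kg/s of A reaches n3, so n3 = 122.2/0.228 = 535.96 kg/s and vapour = 223.04 kg/s.
The evaporator receives (1−α)·759 of feed at 0.538 C and removes 0.614 of that C:
0.614×0.538×(1−α)×759 = 223.04
(1−α) = 223.04/250.72 = 0.8896;  α = 0.1104.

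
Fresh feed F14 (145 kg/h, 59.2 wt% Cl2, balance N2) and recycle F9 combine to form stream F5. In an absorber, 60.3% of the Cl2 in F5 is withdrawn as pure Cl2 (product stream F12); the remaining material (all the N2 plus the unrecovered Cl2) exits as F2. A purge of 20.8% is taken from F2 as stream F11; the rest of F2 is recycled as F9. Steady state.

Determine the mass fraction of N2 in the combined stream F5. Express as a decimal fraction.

N2 enters only via F14 and leaves only via the purge: 145×0.408 = 0.208×(N2 in F2), and the absorber passes all N2, so N2 in F5 = N2 in F2 = 284.42 kg/h.
Cl2 in F5: m_A = 145×0.592 + (1−0.208)·(1−0.603)·m_A, so m_A = 85.84/0.6856 = 125.21 kg/h.
F5 = 125.21 + 284.42 = 409.63 kg/h.
N2 fraction in F5 = 284.42/409.63 = 0.6943.

0.6943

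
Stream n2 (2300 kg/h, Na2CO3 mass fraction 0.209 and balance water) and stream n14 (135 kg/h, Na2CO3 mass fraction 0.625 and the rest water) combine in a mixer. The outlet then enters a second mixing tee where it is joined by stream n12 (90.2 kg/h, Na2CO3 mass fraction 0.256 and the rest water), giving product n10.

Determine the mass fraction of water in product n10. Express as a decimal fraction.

Overall, product flow = 2525.2 kg/h.
water in = 2300×0.791 + 135×0.375 + 90.2×0.744 = 1937 kg/h.
water fraction in n10 = 0.767.

0.767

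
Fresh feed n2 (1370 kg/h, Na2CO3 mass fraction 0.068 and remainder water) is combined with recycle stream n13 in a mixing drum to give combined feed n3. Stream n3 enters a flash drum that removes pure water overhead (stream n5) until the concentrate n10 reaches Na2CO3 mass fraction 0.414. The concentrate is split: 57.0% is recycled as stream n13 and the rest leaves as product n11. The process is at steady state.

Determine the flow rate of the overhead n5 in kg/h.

1145 kg/h

Overall Na2CO3 balance (none leaves overhead): Na2CO3 in fresh feed = Na2CO3 in product, i.e. 1370×0.068 = (1−0.570)·n10·0.414.
n10 = 93.16/(0.414×0.430) = 523.31 kg/h.
Recycle n13 = 0.570×523.31 = 298.29 kg/h.
Combined feed n3 = 1370 + 298.29 = 1668.3 kg/h.
Overhead n5 = n3 − n10 = 1668.3 − 523.31 = 1145 kg/h.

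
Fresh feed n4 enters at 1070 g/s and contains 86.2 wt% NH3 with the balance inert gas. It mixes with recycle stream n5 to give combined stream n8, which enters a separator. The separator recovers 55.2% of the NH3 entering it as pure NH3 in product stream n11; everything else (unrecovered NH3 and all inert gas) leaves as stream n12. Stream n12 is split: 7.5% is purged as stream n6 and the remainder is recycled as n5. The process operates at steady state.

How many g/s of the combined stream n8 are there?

inert gas enters only via n4 and leaves only via the purge: 1070×0.138 = 0.075×(inert gas in n12), and the separator passes all inert gas, so inert gas in n8 = inert gas in n12 = 1968.8 g/s.
NH3 in n8: m_A = 1070×0.862 + (1−0.075)·(1−0.552)·m_A, so m_A = 922.34/0.5856 = 1575 g/s.
n8 = 1575 + 1968.8 = 3543.8 g/s.

3544 g/s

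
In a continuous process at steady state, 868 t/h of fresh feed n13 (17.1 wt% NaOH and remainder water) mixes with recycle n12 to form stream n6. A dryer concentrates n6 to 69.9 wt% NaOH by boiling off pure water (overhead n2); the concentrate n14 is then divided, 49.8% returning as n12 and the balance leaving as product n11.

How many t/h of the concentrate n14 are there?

Overall NaOH balance (none leaves overhead): NaOH in fresh feed = NaOH in product, i.e. 868×0.171 = (1−0.498)·n14·0.699.
n14 = 148.43/(0.699×0.502) = 422.99 t/h.

423 t/h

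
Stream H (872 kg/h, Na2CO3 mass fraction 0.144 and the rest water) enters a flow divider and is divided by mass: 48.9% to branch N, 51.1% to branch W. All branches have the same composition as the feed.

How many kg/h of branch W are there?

445.6 kg/h

Branch W flow = 0.511×872 = 445.59 kg/h.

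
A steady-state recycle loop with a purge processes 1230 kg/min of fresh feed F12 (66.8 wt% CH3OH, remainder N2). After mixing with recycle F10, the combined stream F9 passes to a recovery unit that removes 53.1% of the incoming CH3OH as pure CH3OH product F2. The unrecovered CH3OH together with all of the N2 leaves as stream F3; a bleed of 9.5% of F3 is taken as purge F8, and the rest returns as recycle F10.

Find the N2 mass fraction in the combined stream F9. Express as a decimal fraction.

0.7507

N2 enters only via F12 and leaves only via the purge: 1230×0.332 = 0.095×(N2 in F3), and the recovery unit passes all N2, so N2 in F9 = N2 in F3 = 4298.5 kg/min.
CH3OH in F9: m_A = 1230×0.668 + (1−0.095)·(1−0.531)·m_A, so m_A = 821.64/0.5756 = 1427.6 kg/min.
F9 = 1427.6 + 4298.5 = 5726.1 kg/min.
N2 fraction in F9 = 4298.5/5726.1 = 0.7507.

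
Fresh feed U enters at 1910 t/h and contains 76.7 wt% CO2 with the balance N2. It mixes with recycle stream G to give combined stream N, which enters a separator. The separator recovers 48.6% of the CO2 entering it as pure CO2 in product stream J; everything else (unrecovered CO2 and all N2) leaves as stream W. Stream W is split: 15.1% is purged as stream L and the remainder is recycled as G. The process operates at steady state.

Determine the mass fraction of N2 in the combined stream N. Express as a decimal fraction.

N2 enters only via U and leaves only via the purge: 1910×0.233 = 0.151×(N2 in W), and the separator passes all N2, so N2 in N = N2 in W = 2947.2 t/h.
CO2 in N: m_A = 1910×0.767 + (1−0.151)·(1−0.486)·m_A, so m_A = 1465/0.5636 = 2599.2 t/h.
N = 2599.2 + 2947.2 = 5546.5 t/h.
N2 fraction in N = 2947.2/5546.5 = 0.5314.

0.5314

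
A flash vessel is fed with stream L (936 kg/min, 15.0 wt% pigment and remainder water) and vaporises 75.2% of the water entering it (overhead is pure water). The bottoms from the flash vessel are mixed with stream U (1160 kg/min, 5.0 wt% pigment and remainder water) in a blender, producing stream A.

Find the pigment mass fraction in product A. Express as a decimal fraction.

0.1325

Vapour removed = 0.752×0.850×936 = 598.29 kg/min; concentrate = 337.71 kg/min.
pigment reaching the mixer = 140.4 (from concentrate) + 1160×0.050 = 198.4 kg/min.
Product flow = 337.71 + 1160 = 1497.7 kg/min; pigment fraction = 0.1325.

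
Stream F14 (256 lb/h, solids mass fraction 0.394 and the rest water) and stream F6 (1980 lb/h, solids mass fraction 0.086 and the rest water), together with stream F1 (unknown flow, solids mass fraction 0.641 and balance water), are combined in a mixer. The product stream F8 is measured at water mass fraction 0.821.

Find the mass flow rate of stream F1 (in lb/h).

279.4 lb/h

Let F1 be the unknown flow. Total out = 2236 + F1.
water balance: 1964.9 + 0.359·F1 = 0.821·(2236 + F1)
(0.359 − 0.821)·F1 = 0.821×2236 − 1964.9 = -129.1
F1 = -129.1 / -0.462 = 279.44 lb/h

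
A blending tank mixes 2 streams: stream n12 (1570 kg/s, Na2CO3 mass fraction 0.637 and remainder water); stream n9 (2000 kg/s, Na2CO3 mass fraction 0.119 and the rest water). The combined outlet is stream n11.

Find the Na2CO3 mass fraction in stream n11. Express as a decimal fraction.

Total flow out = 1570 + 2000 = 3570 kg/s.
Na2CO3 in = 1570×0.637 + 2000×0.119 = 1238.1 kg/s.
Na2CO3 mass fraction in n11 = 1238.1/3570 = 0.347.

0.347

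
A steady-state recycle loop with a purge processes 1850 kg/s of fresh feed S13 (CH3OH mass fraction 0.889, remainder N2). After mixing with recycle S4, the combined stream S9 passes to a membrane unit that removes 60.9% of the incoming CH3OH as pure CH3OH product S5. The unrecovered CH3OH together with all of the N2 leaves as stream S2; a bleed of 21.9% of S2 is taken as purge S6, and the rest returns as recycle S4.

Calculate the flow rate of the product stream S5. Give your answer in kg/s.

CH3OH in S9: m_A = 1850×0.889 + (1−0.219)·(1−0.609)·m_A, so m_A = 1644.7/0.6946 = 2367.7 kg/s.
Product S5 = 0.609×2367.7 = 1441.9 kg/s.

1442 kg/s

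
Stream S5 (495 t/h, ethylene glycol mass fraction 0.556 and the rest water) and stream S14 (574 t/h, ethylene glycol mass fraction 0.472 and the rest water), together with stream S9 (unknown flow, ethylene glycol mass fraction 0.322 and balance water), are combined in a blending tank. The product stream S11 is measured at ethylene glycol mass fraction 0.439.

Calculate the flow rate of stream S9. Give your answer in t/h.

656.9 t/h

Let S9 be the unknown flow. Total out = 1069 + S9.
ethylene glycol balance: 546.15 + 0.322·S9 = 0.439·(1069 + S9)
(0.322 − 0.439)·S9 = 0.439×1069 − 546.15 = -76.857
S9 = -76.857 / -0.117 = 656.9 t/h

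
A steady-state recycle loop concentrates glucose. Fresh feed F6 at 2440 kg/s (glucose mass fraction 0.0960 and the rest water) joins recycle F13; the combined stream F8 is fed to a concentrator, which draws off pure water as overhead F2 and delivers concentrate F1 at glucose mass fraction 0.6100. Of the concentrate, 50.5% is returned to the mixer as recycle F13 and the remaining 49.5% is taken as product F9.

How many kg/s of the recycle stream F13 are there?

Overall glucose balance (none leaves overhead): glucose in fresh feed = glucose in product, i.e. 2440×0.096 = (1−0.505)·F1·0.610.
F1 = 234.24/(0.610×0.495) = 775.76 kg/s.
Recycle F13 = 0.505×775.76 = 391.76 kg/s.

391.8 kg/s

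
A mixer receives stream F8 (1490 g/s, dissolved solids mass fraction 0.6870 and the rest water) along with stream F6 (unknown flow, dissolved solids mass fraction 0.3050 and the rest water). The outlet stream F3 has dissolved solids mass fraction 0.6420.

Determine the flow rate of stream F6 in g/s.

Let F6 be the unknown flow. Total out = 1490 + F6.
dissolved solids balance: 1023.6 + 0.305·F6 = 0.642·(1490 + F6)
(0.305 − 0.642)·F6 = 0.642×1490 − 1023.6 = -67.05
F6 = -67.05 / -0.337 = 198.96 g/s

199 g/s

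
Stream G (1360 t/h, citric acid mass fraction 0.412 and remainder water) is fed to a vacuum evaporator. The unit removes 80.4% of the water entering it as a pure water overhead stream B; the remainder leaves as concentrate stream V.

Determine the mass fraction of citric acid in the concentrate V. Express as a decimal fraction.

citric acid is not removed: 1360×0.412 = 560.32 t/h of citric acid enters V.
water entering = 1360×0.588 = 799.68 t/h; overhead removed = 0.804×799.68 = 642.94 t/h.
Concentrate = 1360 − 642.94 = 717.06 t/h.
Mass fraction = 560.32/717.06 = 0.781.

0.781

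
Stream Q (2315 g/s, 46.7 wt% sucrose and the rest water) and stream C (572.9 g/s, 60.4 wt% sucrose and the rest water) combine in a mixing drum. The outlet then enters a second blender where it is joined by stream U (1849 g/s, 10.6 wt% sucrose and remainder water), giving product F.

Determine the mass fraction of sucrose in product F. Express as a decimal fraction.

0.343

Overall, product flow = 4736.9 g/s.
sucrose in = 2315×0.467 + 572.9×0.604 + 1849×0.106 = 1623.1 g/s.
sucrose fraction in F = 0.343.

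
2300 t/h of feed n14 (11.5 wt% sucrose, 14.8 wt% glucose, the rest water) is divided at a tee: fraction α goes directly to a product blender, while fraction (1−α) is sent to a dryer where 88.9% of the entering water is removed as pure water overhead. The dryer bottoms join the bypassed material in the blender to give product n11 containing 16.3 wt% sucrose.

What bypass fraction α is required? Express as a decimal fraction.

0.551

All 2300×0.115 = 264.5 t/h of sucrose reaches n11, so n11 = 264.5/0.163 = 1622.7 t/h and vapour = 677.3 t/h.
The evaporator receives (1−α)·2300 of feed at 0.737 water and removes 0.889 of that water:
0.889×0.737×(1−α)×2300 = 677.3
(1−α) = 677.3/1506.9 = 0.4495;  α = 0.5505.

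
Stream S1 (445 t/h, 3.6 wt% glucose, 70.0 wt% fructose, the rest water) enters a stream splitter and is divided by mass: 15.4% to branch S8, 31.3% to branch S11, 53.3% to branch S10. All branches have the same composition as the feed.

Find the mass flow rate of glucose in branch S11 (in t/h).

Branch S11 total = 0.313×445 = 139.28 t/h.
glucose in S11 = 0.036×139.28 = 5.0143 t/h.

5.014 t/h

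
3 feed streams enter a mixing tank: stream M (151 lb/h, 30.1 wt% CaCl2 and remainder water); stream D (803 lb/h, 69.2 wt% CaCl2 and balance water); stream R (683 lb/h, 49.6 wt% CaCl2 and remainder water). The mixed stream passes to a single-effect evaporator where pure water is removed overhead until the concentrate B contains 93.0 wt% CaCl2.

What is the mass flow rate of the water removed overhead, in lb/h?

CaCl2 entering = 151×0.301 + 803×0.692 + 683×0.496 = 939.89 lb/h.
All CaCl2 reports to B, so B = 939.89/0.930 = 1010.6 lb/h.
Total feed = 1637 lb/h; overhead = 1637 − 1010.6 = 626.36 lb/h.

626.4 lb/h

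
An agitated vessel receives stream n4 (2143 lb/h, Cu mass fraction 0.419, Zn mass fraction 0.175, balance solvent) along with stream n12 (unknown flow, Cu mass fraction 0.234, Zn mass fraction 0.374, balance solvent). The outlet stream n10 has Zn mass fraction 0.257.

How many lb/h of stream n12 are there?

Let n12 be the unknown flow. Total out = 2143 + n12.
Zn balance: 375.02 + 0.374·n12 = 0.257·(2143 + n12)
(0.374 − 0.257)·n12 = 0.257×2143 − 375.02 = 175.73
n12 = 175.73 / 0.117 = 1501.9 lb/h

1502 lb/h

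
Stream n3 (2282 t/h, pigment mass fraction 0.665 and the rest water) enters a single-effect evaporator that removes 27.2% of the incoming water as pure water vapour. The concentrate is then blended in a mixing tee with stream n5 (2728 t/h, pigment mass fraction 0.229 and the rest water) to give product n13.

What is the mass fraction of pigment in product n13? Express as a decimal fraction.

0.446

Vapour removed = 0.272×0.335×2282 = 207.94 t/h; concentrate = 2074.1 t/h.
pigment reaching the mixer = 1517.5 (from concentrate) + 2728×0.229 = 2142.2 t/h.
Product flow = 2074.1 + 2728 = 4802.1 t/h; pigment fraction = 0.446.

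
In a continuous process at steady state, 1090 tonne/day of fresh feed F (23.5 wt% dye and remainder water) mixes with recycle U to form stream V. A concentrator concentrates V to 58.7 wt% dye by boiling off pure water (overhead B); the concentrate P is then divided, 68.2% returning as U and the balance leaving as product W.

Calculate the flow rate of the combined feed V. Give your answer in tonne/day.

Overall dye balance (none leaves overhead): dye in fresh feed = dye in product, i.e. 1090×0.235 = (1−0.682)·P·0.587.
P = 256.15/(0.587×0.318) = 1372.2 tonne/day.
Recycle U = 0.682×1372.2 = 935.87 tonne/day.
Combined feed V = 1090 + 935.87 = 2025.9 tonne/day.

2026 tonne/day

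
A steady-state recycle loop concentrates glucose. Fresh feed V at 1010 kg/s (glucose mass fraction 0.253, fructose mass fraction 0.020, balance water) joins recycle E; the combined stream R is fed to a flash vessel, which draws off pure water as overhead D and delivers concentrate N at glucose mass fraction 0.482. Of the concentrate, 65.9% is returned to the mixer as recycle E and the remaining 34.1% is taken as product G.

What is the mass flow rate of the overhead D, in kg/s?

Overall glucose balance (none leaves overhead): glucose in fresh feed = glucose in product, i.e. 1010×0.253 = (1−0.659)·N·0.482.
N = 255.53/(0.482×0.341) = 1554.7 kg/s.
Recycle E = 0.659×1554.7 = 1024.5 kg/s.
Combined feed R = 1010 + 1024.5 = 2034.5 kg/s.
Overhead D = R − N = 2034.5 − 1554.7 = 479.85 kg/s.

479.9 kg/s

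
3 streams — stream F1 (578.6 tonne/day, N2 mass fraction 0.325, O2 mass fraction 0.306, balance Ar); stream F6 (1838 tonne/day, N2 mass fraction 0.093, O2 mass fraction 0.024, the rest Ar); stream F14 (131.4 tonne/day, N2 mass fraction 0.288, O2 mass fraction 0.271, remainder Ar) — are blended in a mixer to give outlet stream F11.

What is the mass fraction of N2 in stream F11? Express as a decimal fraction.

Total flow out = 578.6 + 1838 + 131.4 = 2548 tonne/day.
N2 in = 578.6×0.325 + 1838×0.093 + 131.4×0.288 = 396.82 tonne/day.
N2 mass fraction in F11 = 396.82/2548 = 0.156.

0.156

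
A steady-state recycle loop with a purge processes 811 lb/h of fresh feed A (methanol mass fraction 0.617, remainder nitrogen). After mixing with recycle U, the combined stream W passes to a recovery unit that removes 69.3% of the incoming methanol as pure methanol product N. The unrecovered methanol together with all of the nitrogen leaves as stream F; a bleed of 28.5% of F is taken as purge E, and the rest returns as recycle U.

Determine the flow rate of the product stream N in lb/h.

444.3 lb/h

methanol in W: m_A = 811×0.617 + (1−0.285)·(1−0.693)·m_A, so m_A = 500.39/0.7805 = 641.11 lb/h.
Product N = 0.693×641.11 = 444.29 lb/h.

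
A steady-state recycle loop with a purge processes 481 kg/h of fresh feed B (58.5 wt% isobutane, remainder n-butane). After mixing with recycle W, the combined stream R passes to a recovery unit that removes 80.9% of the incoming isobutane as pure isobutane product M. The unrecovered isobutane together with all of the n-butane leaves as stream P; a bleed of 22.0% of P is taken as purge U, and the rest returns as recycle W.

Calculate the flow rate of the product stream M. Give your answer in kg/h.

isobutane in R: m_A = 481×0.585 + (1−0.220)·(1−0.809)·m_A, so m_A = 281.38/0.8510 = 330.64 kg/h.
Product M = 0.809×330.64 = 267.49 kg/h.

267.5 kg/h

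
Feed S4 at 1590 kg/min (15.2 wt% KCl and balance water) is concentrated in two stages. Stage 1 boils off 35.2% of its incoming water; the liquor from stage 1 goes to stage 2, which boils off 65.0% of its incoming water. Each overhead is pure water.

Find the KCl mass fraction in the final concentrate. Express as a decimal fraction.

water in feed = 1590×0.848 = 1348.3 kg/min.
After stage 1: water left = (1−0.352)×1348.3 = 873.71; stream total = 1115.4 kg/min.
After stage 2: water left = (1−0.650)×873.71 = 305.8; final concentrate = 547.48 kg/min.
KCl fraction = 241.68/547.48 = 0.441.

0.441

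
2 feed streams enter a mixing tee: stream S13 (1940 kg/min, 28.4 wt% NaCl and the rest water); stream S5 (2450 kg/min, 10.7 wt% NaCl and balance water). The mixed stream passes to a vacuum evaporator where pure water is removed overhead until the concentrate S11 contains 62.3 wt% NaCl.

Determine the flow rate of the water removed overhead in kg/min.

3085 kg/min

NaCl entering = 1940×0.284 + 2450×0.107 = 813.11 kg/min.
All NaCl reports to S11, so S11 = 813.11/0.623 = 1305.2 kg/min.
Total feed = 4390 kg/min; overhead = 4390 − 1305.2 = 3084.8 kg/min.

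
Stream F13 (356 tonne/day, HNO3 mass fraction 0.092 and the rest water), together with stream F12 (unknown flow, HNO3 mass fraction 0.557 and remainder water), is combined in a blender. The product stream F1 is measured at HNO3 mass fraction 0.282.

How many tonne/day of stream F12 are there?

246 tonne/day

Let F12 be the unknown flow. Total out = 356 + F12.
HNO3 balance: 32.752 + 0.557·F12 = 0.282·(356 + F12)
(0.557 − 0.282)·F12 = 0.282×356 − 32.752 = 67.64
F12 = 67.64 / 0.275 = 245.96 tonne/day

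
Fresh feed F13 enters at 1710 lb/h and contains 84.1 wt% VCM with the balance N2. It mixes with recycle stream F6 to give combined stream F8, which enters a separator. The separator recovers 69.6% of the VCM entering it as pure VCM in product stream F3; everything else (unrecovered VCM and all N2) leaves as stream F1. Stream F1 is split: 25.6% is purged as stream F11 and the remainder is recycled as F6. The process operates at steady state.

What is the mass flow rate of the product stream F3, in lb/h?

1293 lb/h

VCM in F8: m_A = 1710×0.841 + (1−0.256)·(1−0.696)·m_A, so m_A = 1438.1/0.7738 = 1858.4 lb/h.
Product F3 = 0.696×1858.4 = 1293.5 lb/h.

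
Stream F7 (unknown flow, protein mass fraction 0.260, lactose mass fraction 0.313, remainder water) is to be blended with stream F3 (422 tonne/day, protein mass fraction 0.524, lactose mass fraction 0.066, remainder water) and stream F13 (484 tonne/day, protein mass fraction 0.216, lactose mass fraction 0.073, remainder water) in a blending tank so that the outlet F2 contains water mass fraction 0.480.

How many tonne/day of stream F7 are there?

1552 tonne/day

Let F7 be the unknown flow. Total out = 906 + F7.
water balance: 517.14 + 0.427·F7 = 0.480·(906 + F7)
(0.427 − 0.480)·F7 = 0.480×906 − 517.14 = -82.264
F7 = -82.264 / -0.053 = 1552.2 tonne/day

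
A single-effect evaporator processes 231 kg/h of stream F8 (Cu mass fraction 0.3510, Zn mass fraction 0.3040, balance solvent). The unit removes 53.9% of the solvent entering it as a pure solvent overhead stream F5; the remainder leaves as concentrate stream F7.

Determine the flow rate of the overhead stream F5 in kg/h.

solvent entering = 231×0.345 = 79.695 kg/h; overhead removed = 0.539×79.695 = 42.956 kg/h.

42.96 kg/h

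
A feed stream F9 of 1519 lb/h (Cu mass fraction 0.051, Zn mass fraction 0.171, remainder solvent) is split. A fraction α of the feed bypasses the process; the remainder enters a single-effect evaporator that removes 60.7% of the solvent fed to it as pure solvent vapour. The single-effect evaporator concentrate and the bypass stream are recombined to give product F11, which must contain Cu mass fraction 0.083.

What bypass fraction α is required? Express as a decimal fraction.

All 1519×0.051 = 77.469 lb/h of Cu reaches F11, so F11 = 77.469/0.083 = 933.36 lb/h and vapour = 585.64 lb/h.
The evaporator receives (1−α)·1519 of feed at 0.778 solvent and removes 0.607 of that solvent:
0.607×0.778×(1−α)×1519 = 585.64
(1−α) = 585.64/717.34 = 0.8164;  α = 0.1836.

0.184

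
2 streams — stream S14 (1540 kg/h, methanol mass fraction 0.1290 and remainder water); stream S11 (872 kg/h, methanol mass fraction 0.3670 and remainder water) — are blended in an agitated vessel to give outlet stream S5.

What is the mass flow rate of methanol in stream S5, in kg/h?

methanol out = methanol in = 1540×0.129 + 872×0.367 = 518.68 kg/h.

518.7 kg/h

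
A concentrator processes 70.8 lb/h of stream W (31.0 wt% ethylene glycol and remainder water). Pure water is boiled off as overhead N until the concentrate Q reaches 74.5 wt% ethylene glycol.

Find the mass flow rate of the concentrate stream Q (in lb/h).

29.46 lb/h

ethylene glycol is conserved: 70.8×0.310 = 21.948 lb/h all reports to the concentrate.
Concentrate = 21.948/(target fraction) = 29.46 lb/h.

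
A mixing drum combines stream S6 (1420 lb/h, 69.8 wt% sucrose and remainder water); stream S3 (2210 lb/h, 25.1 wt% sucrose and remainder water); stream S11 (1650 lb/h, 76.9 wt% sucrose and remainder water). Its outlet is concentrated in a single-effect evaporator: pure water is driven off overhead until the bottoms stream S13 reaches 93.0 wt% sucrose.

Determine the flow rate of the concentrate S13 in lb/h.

3027 lb/h

sucrose entering = 1420×0.698 + 2210×0.251 + 1650×0.769 = 2814.7 lb/h.
All sucrose reports to S13, so S13 = 2814.7/0.930 = 3026.6 lb/h.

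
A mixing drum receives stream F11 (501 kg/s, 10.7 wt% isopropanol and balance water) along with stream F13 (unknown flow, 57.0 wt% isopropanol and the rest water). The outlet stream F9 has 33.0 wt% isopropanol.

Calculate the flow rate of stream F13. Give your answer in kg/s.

Let F13 be the unknown flow. Total out = 501 + F13.
isopropanol balance: 53.607 + 0.570·F13 = 0.330·(501 + F13)
(0.570 − 0.330)·F13 = 0.330×501 − 53.607 = 111.72
F13 = 111.72 / 0.240 = 465.51 kg/s

465.5 kg/s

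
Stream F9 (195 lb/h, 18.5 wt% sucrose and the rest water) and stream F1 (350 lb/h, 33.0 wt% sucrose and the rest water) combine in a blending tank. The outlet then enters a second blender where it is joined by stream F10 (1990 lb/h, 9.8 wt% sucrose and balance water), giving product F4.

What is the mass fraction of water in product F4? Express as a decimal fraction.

Overall, product flow = 2535 lb/h.
water in = 195×0.815 + 350×0.670 + 1990×0.902 = 2188.4 lb/h.
water fraction in F4 = 0.8633.

0.8633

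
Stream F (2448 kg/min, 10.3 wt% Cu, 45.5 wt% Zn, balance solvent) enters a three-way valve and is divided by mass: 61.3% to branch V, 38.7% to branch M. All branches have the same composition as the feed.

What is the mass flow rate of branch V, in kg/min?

1501 kg/min

Branch V flow = 0.613×2448 = 1500.6 kg/min.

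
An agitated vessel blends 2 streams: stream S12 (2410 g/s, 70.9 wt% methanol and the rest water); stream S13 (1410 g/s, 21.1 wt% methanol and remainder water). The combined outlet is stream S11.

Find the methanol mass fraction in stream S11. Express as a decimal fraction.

Total flow out = 2410 + 1410 = 3820 g/s.
methanol in = 2410×0.709 + 1410×0.211 = 2006.2 g/s.
methanol mass fraction in S11 = 2006.2/3820 = 0.525.

0.525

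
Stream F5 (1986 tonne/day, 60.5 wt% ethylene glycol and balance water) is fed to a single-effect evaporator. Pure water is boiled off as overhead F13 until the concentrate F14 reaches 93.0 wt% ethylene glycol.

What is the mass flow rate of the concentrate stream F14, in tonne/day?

1292 tonne/day

ethylene glycol is conserved: 1986×0.605 = 1201.5 tonne/day all reports to the concentrate.
Concentrate = 1201.5/(target fraction) = 1292 tonne/day.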